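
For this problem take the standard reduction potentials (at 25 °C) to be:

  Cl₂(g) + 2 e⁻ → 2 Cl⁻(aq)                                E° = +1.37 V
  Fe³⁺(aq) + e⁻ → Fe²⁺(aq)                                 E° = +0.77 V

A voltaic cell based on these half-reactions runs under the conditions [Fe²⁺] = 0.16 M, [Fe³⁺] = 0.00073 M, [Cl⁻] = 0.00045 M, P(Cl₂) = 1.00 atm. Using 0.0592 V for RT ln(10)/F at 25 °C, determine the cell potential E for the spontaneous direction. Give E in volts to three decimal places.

+0.937 V

Cl₂/Cl⁻ is the cathode (higher E°), Fe³⁺/Fe²⁺ the anode: E°cell = +1.37 − (+0.77) = +0.60 V, n = 2.
Overall: Cl₂(g) + 2 Fe²⁺(aq) → 2 Cl⁻(aq) + 2 Fe³⁺(aq)
Q = [Cl⁻]^2·[Fe³⁺]^2 / (P(Cl₂)·[Fe²⁺]^2); log Q = -11.375.
E = E° − (0.0592/n) log Q = +0.60 − (0.0592/2)(-11.375) = +0.937 V.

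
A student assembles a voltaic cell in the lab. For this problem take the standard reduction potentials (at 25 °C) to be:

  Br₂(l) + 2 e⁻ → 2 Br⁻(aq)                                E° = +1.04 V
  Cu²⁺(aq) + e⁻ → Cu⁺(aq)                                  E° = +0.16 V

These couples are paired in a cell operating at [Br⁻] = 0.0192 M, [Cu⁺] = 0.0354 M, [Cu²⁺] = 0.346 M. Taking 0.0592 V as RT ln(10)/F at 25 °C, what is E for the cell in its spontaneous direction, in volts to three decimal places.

+0.923 V

Br₂/Br⁻ is the cathode (higher E°), Cu²⁺/Cu⁺ the anode: E°cell = +1.04 − (+0.16) = +0.88 V, n = 2.
Overall: Br₂(l) + 2 Cu⁺(aq) → 2 Br⁻(aq) + 2 Cu²⁺(aq)
Q = [Br⁻]^2·[Cu²⁺]^2 / ([Cu⁺]^2); log Q = -1.453.
E = E° − (0.0592/n) log Q = +0.88 − (0.0592/2)(-1.453) = +0.923 V.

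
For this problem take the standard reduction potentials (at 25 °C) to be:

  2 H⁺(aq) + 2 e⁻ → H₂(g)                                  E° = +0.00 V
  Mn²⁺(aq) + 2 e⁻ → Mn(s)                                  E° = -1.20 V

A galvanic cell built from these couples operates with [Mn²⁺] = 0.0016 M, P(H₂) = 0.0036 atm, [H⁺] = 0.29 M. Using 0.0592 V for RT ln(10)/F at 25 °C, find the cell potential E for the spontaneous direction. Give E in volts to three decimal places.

H⁺/H₂ is the cathode (higher E°), Mn²⁺/Mn the anode: E°cell = +0.00 − (-1.20) = +1.20 V, n = 2.
Overall: 2 H⁺(aq) + Mn(s) → H₂(g) + Mn²⁺(aq)
Q = P(H₂)·[Mn²⁺] / ([H⁺]^2); log Q = -4.164.
E = E° − (0.0592/n) log Q = +1.20 − (0.0592/2)(-4.164) = +1.323 V.

+1.323 V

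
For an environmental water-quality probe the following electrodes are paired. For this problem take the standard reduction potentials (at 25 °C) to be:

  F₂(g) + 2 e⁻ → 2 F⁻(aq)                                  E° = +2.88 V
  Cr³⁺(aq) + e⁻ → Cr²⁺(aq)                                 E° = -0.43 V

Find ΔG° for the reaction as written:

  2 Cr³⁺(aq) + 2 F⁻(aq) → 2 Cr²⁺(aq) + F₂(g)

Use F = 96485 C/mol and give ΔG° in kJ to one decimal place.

As written, Cr³⁺/Cr²⁺ is reduced (cathode) and F₂/F⁻ is oxidised (anode), so E°cell = (-0.43) − (+2.88) = -3.31 V.
Balancing electrons gives n = 2.
ΔG° = −nFE° = −(2)(96485)(-3.31) = 638,731 J = +638.7 kJ.

+638.7 kJ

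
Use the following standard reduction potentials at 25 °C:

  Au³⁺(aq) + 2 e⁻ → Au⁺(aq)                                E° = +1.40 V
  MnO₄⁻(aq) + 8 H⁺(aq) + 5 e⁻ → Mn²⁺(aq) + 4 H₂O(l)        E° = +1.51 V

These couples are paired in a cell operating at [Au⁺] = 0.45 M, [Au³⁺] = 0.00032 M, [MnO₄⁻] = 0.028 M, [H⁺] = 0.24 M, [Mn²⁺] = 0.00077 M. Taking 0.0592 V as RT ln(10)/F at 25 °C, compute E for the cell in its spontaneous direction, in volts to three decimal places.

MnO₄⁻/Mn²⁺ is the cathode (higher E°), Au³⁺/Au⁺ the anode: E°cell = +1.51 − (+1.40) = +0.11 V, n = 10.
Overall: 2 MnO₄⁻(aq) + 16 H⁺(aq) + 5 Au⁺(aq) → 2 Mn²⁺(aq) + 8 H₂O(l) + 5 Au³⁺(aq)
Q = [Mn²⁺]^2·[Au³⁺]^5 / ([MnO₄⁻]^2·[H⁺]^16·[Au⁺]^5); log Q = -8.945.
E = E° − (0.0592/n) log Q = +0.11 − (0.0592/10)(-8.945) = +0.163 V.

+0.163 V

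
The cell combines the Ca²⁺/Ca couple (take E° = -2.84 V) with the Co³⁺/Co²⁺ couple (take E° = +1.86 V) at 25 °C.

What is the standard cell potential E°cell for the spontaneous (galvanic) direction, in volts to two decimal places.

The Co³⁺/Co²⁺ couple has the higher reduction potential, so it is the cathode; Ca²⁺/Ca is oxidised at the anode.
E°cell = E°(cathode) − E°(anode) = (+1.86) − (-2.84) = +4.70 V.
Since E°cell > 0, the reaction is spontaneous under standard conditions.

+4.70 V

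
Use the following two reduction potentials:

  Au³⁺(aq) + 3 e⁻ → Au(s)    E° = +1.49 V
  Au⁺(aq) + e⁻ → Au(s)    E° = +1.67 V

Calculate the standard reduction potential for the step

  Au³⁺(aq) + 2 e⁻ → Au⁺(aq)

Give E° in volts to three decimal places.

+1.400 V

Sequential free energies add, so n₃E°₃ = n₁E°₁ + n₂E°₂.
With n₃ = 3, and the known step contributing 1×(+1.67) V, the unknown satisfies 2·E° = 3×(+1.49) − 1×(+1.67) = +2.800.
E° = +2.800 / 2 = +1.400 V.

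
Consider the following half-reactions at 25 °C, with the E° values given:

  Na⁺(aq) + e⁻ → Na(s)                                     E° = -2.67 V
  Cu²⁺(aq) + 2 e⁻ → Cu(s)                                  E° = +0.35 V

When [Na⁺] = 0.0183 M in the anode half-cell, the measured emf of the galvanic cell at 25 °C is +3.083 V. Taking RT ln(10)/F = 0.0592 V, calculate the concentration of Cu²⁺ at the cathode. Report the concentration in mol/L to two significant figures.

0.045 M

Cu²⁺/Cu is the cathode, Na⁺/Na the anode: E°cell = +3.02 V, n = 2.
Overall reaction: Cu²⁺(aq) + 2 Na(s) → Cu(s) + 2 Na⁺(aq); Q = [Na⁺]^2/[Cu²⁺]^1.
From E = E° − (0.0592/n) log Q: log Q = (E° − E)·n/0.0592 = (+3.02 − (+3.083))·2/0.0592 = -2.1284.
So 1·log[Cu²⁺] = 2·log(0.0183) − log Q = -3.4751 − (-2.1284) = -1.3467; [Cu²⁺] = 10^(-1.3467) ≈ 0.045 M.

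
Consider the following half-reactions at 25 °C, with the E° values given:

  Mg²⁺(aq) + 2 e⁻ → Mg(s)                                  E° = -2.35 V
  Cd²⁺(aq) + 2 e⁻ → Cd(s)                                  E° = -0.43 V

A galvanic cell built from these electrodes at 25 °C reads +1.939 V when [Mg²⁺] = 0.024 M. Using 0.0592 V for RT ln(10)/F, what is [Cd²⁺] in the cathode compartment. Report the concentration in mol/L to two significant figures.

0.11 M

Cd²⁺/Cd is the cathode, Mg²⁺/Mg the anode: E°cell = +1.92 V, n = 2.
Overall reaction: Cd²⁺(aq) + Mg(s) → Cd(s) + Mg²⁺(aq); Q = [Mg²⁺]^1/[Cd²⁺]^1.
From E = E° − (0.0592/n) log Q: log Q = (E° − E)·n/0.0592 = (+1.92 − (+1.939))·2/0.0592 = -0.6419.
So 1·log[Cd²⁺] = 1·log(0.024) − log Q = -1.6198 − (-0.6419) = -0.9779; [Cd²⁺] = 10^(-0.9779) ≈ 0.11 M.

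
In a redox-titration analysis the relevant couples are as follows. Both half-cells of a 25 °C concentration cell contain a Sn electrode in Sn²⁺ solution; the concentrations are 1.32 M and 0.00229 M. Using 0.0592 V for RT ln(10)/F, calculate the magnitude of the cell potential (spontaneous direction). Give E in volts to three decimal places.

+0.082 V

For a concentration cell E°cell = 0. The 1.32 M side is the cathode (reduction is favoured where [Sn²⁺] is higher).
With n = 2, E = −(0.0592/2) log([Sn²⁺]ₐₙ/[Sn²⁺]꜀ₐₜ) = −(0.0592/2) log(0.00229/1.32) = −(0.0592/2)(-2.761) = +0.082 V.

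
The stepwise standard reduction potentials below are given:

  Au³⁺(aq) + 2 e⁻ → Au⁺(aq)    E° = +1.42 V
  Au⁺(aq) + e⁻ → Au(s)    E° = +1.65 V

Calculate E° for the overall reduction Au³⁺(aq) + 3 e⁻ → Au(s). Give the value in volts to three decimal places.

Standard free energies of sequential steps add: ΔG°₃ = ΔG°₁ + ΔG°₂, so n₃E°₃ = n₁E°₁ + n₂E°₂.
E°₃ = (2×+1.42 + 1×+1.65) / 3 = (+4.490) / 3 = +1.497 V.

+1.497 V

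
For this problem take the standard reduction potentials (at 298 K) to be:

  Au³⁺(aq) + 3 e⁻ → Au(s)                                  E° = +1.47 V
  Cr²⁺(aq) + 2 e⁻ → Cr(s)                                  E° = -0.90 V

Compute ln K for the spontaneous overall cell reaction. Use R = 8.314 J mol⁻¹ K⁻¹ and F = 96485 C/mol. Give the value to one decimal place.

Cathode: Au³⁺/Au; anode: Cr²⁺/Cr. E°cell = (+1.47) − (-0.90) = +2.37 V, with n = 6.
ΔG° = −nFE° = −RT ln K, so ln K = nFE°/(RT) = (6)(96485)(+2.37) / ((8.314)(298)) = 553.775.

553.8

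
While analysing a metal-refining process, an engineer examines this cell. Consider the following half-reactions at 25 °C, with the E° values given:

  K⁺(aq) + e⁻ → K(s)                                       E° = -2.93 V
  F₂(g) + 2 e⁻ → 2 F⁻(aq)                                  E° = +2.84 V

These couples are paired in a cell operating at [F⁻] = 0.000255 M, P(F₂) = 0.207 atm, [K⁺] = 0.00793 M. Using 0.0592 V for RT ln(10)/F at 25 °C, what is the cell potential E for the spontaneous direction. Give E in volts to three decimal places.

+6.087 V

F₂/F⁻ is the cathode (higher E°), K⁺/K the anode: E°cell = +2.84 − (-2.93) = +5.77 V, n = 2.
Overall: F₂(g) + 2 K(s) → 2 F⁻(aq) + 2 K⁺(aq)
Q = [F⁻]^2·[K⁺]^2 / (P(F₂)); log Q = -10.704.
E = E° − (0.0592/n) log Q = +5.77 − (0.0592/2)(-10.704) = +6.087 V.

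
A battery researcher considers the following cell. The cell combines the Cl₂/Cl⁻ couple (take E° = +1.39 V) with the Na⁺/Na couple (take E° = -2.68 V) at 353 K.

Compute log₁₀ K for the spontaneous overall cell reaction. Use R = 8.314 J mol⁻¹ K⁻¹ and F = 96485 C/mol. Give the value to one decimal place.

Cathode: Cl₂/Cl⁻; anode: Na⁺/Na. E°cell = (+1.39) − (-2.68) = +4.07 V, with n = 2.
ΔG° = −nFE° = −RT ln K, so ln K = nFE°/(RT) = (2)(96485)(+4.07) / ((8.314)(353)) = 267.608.
log₁₀ K = 267.608 / ln 10 = 116.2.

116.2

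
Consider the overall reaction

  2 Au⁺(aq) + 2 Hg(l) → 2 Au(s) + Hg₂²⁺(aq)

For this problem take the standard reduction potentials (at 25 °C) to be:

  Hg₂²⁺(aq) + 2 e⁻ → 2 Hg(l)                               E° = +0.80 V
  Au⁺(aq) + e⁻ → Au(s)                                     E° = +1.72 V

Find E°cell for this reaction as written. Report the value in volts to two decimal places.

The Au⁺/Au couple has the higher reduction potential, so it is the cathode; Hg₂²⁺/Hg is oxidised at the anode.
E°cell = E°(cathode) − E°(anode) = (+1.72) − (+0.80) = +0.92 V.

+0.92 V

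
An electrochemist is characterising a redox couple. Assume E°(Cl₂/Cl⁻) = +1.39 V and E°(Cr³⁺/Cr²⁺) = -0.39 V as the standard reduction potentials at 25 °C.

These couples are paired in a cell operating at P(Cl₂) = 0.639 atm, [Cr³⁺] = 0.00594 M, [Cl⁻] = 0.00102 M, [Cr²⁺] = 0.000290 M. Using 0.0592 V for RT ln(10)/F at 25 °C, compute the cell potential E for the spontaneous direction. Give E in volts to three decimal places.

+1.874 V

Cl₂/Cl⁻ is the cathode (higher E°), Cr³⁺/Cr²⁺ the anode: E°cell = +1.39 − (-0.39) = +1.78 V, n = 2.
Overall: Cl₂(g) + 2 Cr²⁺(aq) → 2 Cl⁻(aq) + 2 Cr³⁺(aq)
Q = [Cl⁻]^2·[Cr³⁺]^2 / (P(Cl₂)·[Cr²⁺]^2); log Q = -3.166.
E = E° − (0.0592/n) log Q = +1.78 − (0.0592/2)(-3.166) = +1.874 V.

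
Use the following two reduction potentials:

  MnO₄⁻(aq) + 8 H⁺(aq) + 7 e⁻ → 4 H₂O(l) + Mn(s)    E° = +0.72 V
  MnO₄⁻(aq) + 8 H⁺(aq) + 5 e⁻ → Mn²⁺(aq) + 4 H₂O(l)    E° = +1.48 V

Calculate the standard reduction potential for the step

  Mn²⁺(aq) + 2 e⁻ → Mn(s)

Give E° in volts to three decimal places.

-1.180 V

Sequential free energies add, so n₃E°₃ = n₁E°₁ + n₂E°₂.
With n₃ = 7, and the known step contributing 5×(+1.48) V, the unknown satisfies 2·E° = 7×(+0.72) − 5×(+1.48) = -2.360.
E° = -2.360 / 2 = -1.180 V.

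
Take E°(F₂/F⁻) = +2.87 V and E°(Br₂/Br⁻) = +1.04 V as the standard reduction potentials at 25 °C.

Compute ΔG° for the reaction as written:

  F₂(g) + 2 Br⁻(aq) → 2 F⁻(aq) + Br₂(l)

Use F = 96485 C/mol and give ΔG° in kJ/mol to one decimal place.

As written, F₂/F⁻ is reduced (cathode) and Br₂/Br⁻ is oxidised (anode), so E°cell = (+2.87) − (+1.04) = +1.83 V.
Balancing electrons gives n = 2.
ΔG° = −nFE° = −(2)(96485)(+1.83) = -353,135 J = -353.1 kJ/mol.

-353.1 kJ/mol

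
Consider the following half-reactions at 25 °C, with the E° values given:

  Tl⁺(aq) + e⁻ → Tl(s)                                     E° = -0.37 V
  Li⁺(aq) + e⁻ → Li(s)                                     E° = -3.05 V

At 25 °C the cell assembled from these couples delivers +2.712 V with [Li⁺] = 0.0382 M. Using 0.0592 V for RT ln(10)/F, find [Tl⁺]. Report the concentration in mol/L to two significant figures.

0.13 M

Tl⁺/Tl is the cathode, Li⁺/Li the anode: E°cell = +2.68 V, n = 1.
Overall reaction: Tl⁺(aq) + Li(s) → Tl(s) + Li⁺(aq); Q = [Li⁺]^1/[Tl⁺]^1.
From E = E° − (0.0592/n) log Q: log Q = (E° − E)·n/0.0592 = (+2.68 − (+2.712))·1/0.0592 = -0.5405.
So 1·log[Tl⁺] = 1·log(0.0382) − log Q = -1.4179 − (-0.5405) = -0.8774; [Tl⁺] = 10^(-0.8774) ≈ 0.13 M.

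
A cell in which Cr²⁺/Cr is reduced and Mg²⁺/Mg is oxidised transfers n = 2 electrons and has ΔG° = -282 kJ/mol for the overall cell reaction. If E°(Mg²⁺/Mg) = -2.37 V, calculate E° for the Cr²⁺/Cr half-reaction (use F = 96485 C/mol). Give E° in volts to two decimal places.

E°cell = −ΔG°/(nF) = −(-282×10³)/((2)(96485)) = +1.461 V.
Since Cr²⁺/Cr is the cathode and Mg²⁺/Mg the anode, E°cell = E°(Cr²⁺/Cr) − E°(Mg²⁺/Mg).
So E°(Cr²⁺/Cr) = E°cell + E°(Mg²⁺/Mg) = +1.461 + (-2.37) = -0.91 V.

-0.91 V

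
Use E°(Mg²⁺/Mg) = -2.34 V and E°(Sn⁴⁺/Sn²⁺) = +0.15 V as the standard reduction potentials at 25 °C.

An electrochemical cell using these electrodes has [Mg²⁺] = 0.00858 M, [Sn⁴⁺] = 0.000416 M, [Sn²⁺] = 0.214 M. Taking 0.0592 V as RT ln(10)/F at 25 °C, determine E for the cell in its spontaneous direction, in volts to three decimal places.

+2.471 V

Sn⁴⁺/Sn²⁺ is the cathode (higher E°), Mg²⁺/Mg the anode: E°cell = +0.15 − (-2.34) = +2.49 V, n = 2.
Overall: Sn⁴⁺(aq) + Mg(s) → Sn²⁺(aq) + Mg²⁺(aq)
Q = [Sn²⁺]·[Mg²⁺] / ([Sn⁴⁺]); log Q = 0.645.
E = E° − (0.0592/n) log Q = +2.49 − (0.0592/2)(0.645) = +2.471 V.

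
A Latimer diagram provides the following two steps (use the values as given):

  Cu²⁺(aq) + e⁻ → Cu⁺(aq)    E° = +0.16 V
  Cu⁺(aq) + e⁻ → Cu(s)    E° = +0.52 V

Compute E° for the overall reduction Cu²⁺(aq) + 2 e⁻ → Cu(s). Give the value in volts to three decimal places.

Since ΔG° = −nFE° is additive over sequential reductions, n₃E°₃ = n₁E°₁ + n₂E°₂.
E°₃ = (1×+0.16 + 1×+0.52) / 2 = (+0.680) / 2 = +0.340 V.

+0.340 V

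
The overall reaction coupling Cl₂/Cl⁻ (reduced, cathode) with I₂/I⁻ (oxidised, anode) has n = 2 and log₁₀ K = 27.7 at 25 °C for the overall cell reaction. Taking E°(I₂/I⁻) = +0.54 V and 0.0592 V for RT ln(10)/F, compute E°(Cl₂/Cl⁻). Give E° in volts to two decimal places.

E°cell = (0.0592/n)·log K = (0.0592/2)(27.7) = +0.820 V.
Since Cl₂/Cl⁻ is the cathode and I₂/I⁻ the anode, E°cell = E°(Cl₂/Cl⁻) − E°(I₂/I⁻).
So E°(Cl₂/Cl⁻) = E°cell + E°(I₂/I⁻) = +0.820 + (+0.54) = +1.36 V.

+1.36 V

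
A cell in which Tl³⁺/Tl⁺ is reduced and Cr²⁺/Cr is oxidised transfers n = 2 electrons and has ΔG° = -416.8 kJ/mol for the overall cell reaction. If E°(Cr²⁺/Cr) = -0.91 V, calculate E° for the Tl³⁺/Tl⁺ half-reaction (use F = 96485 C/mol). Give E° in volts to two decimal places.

+1.25 V

E°cell = −ΔG°/(nF) = −(-416.8×10³)/((2)(96485)) = +2.160 V.
Since Tl³⁺/Tl⁺ is the cathode and Cr²⁺/Cr the anode, E°cell = E°(Tl³⁺/Tl⁺) − E°(Cr²⁺/Cr).
So E°(Tl³⁺/Tl⁺) = E°cell + E°(Cr²⁺/Cr) = +2.160 + (-0.91) = +1.25 V.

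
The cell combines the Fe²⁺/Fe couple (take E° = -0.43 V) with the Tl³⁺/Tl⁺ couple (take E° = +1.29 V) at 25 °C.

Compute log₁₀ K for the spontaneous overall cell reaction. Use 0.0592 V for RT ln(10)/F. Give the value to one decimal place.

Cathode: Tl³⁺/Tl⁺; anode: Fe²⁺/Fe. E°cell = +1.72 V, n = 2.
log K = nE°cell / 0.0592 = (2)(+1.72) / 0.0592 = 58.1.

58.1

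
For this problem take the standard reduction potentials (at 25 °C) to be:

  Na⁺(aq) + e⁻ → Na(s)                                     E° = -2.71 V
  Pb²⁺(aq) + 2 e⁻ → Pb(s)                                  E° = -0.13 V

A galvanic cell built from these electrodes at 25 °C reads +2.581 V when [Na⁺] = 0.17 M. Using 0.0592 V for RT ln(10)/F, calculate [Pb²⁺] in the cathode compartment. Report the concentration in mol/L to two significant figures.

Pb²⁺/Pb is the cathode, Na⁺/Na the anode: E°cell = +2.58 V, n = 2.
Overall reaction: Pb²⁺(aq) + 2 Na(s) → Pb(s) + 2 Na⁺(aq); Q = [Na⁺]^2/[Pb²⁺]^1.
From E = E° − (0.0592/n) log Q: log Q = (E° − E)·n/0.0592 = (+2.58 − (+2.581))·2/0.0592 = -0.0338.
So 1·log[Pb²⁺] = 2·log(0.17) − log Q = -1.5391 − (-0.0338) = -1.5053; [Pb²⁺] = 10^(-1.5053) ≈ 0.031 M.

0.031 M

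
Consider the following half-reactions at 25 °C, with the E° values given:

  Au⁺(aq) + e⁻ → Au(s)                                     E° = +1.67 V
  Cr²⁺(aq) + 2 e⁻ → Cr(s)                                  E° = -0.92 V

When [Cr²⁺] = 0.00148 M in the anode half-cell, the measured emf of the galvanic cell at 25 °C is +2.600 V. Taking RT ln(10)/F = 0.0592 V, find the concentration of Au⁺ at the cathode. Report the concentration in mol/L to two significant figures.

0.057 M

Au⁺/Au is the cathode, Cr²⁺/Cr the anode: E°cell = +2.59 V, n = 2.
Overall reaction: 2 Au⁺(aq) + Cr(s) → 2 Au(s) + Cr²⁺(aq); Q = [Cr²⁺]^1/[Au⁺]^2.
From E = E° − (0.0592/n) log Q: log Q = (E° − E)·n/0.0592 = (+2.59 − (+2.600))·2/0.0592 = -0.3378.
So 2·log[Au⁺] = 1·log(0.00148) − log Q = -2.8297 − (-0.3378) = -2.4919; log[Au⁺] = -2.4919 / 2 = -1.2459; [Au⁺] = 10^(-1.2459) ≈ 0.057 M.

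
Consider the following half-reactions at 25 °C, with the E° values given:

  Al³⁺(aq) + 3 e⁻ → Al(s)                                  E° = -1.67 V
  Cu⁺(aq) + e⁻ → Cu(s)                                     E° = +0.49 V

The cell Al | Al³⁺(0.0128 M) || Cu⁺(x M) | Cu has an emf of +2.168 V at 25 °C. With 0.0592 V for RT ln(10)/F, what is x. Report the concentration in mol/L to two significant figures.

Cu⁺/Cu is the cathode, Al³⁺/Al the anode: E°cell = +2.16 V, n = 3.
Overall reaction: 3 Cu⁺(aq) + Al(s) → 3 Cu(s) + Al³⁺(aq); Q = [Al³⁺]^1/[Cu⁺]^3.
From E = E° − (0.0592/n) log Q: log Q = (E° − E)·n/0.0592 = (+2.16 − (+2.168))·3/0.0592 = -0.4054.
So 3·log[Cu⁺] = 1·log(0.0128) − log Q = -1.8928 − (-0.4054) = -1.4874; log[Cu⁺] = -1.4874 / 3 = -0.4958; [Cu⁺] = 10^(-0.4958) ≈ 0.32 M.

0.32 M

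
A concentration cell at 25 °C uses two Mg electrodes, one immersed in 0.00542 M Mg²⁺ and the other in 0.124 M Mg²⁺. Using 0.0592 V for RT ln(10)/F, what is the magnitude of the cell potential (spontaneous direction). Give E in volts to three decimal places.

+0.040 V

For a concentration cell E°cell = 0. The 0.124 M side is the cathode (reduction is favoured where [Mg²⁺] is higher).
With n = 2, E = −(0.0592/2) log([Mg²⁺]ₐₙ/[Mg²⁺]꜀ₐₜ) = −(0.0592/2) log(0.00542/0.124) = −(0.0592/2)(-1.359) = +0.040 V.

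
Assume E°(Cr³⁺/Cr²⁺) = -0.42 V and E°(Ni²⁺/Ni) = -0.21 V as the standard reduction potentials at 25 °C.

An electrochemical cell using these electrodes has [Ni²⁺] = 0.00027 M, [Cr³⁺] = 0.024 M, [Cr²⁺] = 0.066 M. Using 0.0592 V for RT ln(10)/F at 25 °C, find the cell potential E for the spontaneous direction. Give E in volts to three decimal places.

Ni²⁺/Ni is the cathode (higher E°), Cr³⁺/Cr²⁺ the anode: E°cell = -0.21 − (-0.42) = +0.21 V, n = 2.
Overall: Ni²⁺(aq) + 2 Cr²⁺(aq) → Ni(s) + 2 Cr³⁺(aq)
Q = [Cr³⁺]^2 / ([Ni²⁺]·[Cr²⁺]^2); log Q = 2.690.
E = E° − (0.0592/n) log Q = +0.21 − (0.0592/2)(2.690) = +0.130 V.

+0.130 V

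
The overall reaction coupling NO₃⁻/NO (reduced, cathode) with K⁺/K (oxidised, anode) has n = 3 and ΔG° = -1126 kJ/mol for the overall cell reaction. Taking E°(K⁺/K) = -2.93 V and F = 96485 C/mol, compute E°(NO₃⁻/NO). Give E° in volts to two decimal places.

+0.96 V

E°cell = −ΔG°/(nF) = −(-1126×10³)/((3)(96485)) = +3.890 V.
Since NO₃⁻/NO is the cathode and K⁺/K the anode, E°cell = E°(NO₃⁻/NO) − E°(K⁺/K).
So E°(NO₃⁻/NO) = E°cell + E°(K⁺/K) = +3.890 + (-2.93) = +0.96 V.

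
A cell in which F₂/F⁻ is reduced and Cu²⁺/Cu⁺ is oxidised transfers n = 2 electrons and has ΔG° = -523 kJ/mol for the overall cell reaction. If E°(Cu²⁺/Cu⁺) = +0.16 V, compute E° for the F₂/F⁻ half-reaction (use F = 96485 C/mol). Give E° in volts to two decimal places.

E°cell = −ΔG°/(nF) = −(-523×10³)/((2)(96485)) = +2.710 V.
Since F₂/F⁻ is the cathode and Cu²⁺/Cu⁺ the anode, E°cell = E°(F₂/F⁻) − E°(Cu²⁺/Cu⁺).
So E°(F₂/F⁻) = E°cell + E°(Cu²⁺/Cu⁺) = +2.710 + (+0.16) = +2.87 V.

+2.87 V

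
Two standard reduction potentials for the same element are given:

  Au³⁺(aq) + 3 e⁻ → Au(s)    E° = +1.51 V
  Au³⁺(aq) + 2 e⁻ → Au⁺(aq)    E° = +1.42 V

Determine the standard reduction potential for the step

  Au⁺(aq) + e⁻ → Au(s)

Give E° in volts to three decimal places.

Sequential free energies add, so n₃E°₃ = n₁E°₁ + n₂E°₂.
With n₃ = 3, and the known step contributing 2×(+1.42) V, the unknown satisfies 1·E° = 3×(+1.51) − 2×(+1.42) = +1.690.
E° = +1.690 / 1 = +1.690 V.

+1.690 V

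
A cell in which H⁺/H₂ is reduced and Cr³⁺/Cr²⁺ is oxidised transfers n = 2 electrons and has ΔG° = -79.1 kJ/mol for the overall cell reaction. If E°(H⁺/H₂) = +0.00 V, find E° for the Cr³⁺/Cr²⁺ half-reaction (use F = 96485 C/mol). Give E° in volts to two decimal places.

-0.41 V

E°cell = −ΔG°/(nF) = −(-79.1×10³)/((2)(96485)) = +0.410 V.
Since H⁺/H₂ is the cathode and Cr³⁺/Cr²⁺ the anode, E°cell = E°(H⁺/H₂) − E°(Cr³⁺/Cr²⁺).
So E°(Cr³⁺/Cr²⁺) = E°(H⁺/H₂) − E°cell = (+0.00) − (+0.410) = -0.41 V.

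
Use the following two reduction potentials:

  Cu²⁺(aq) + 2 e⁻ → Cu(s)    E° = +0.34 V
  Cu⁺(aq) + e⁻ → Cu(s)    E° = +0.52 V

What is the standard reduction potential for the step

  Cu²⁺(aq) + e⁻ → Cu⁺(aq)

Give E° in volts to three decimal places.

Sequential free energies add, so n₃E°₃ = n₁E°₁ + n₂E°₂.
With n₃ = 2, and the known step contributing 1×(+0.52) V, the unknown satisfies 1·E° = 2×(+0.34) − 1×(+0.52) = +0.160.
E° = +0.160 / 1 = +0.160 V.

+0.160 V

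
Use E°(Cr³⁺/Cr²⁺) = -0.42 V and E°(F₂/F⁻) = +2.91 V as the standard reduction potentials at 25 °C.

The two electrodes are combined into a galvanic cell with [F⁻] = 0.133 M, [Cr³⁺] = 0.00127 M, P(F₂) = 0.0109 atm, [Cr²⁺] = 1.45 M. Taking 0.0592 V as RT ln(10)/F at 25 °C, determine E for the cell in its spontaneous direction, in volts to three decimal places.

+3.505 V

F₂/F⁻ is the cathode (higher E°), Cr³⁺/Cr²⁺ the anode: E°cell = +2.91 − (-0.42) = +3.33 V, n = 2.
Overall: F₂(g) + 2 Cr²⁺(aq) → 2 F⁻(aq) + 2 Cr³⁺(aq)
Q = [F⁻]^2·[Cr³⁺]^2 / (P(F₂)·[Cr²⁺]^2); log Q = -5.905.
E = E° − (0.0592/n) log Q = +3.33 − (0.0592/2)(-5.905) = +3.505 V.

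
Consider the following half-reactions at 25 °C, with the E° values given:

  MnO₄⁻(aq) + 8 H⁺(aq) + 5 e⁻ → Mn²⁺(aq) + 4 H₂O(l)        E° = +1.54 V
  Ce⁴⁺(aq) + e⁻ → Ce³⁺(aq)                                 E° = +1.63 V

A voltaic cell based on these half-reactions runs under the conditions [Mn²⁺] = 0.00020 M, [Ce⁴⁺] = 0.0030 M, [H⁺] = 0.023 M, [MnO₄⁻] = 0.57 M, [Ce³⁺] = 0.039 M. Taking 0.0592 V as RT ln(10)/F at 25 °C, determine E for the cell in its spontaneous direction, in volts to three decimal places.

+0.138 V

Ce⁴⁺/Ce³⁺ is the cathode (higher E°), MnO₄⁻/Mn²⁺ the anode: E°cell = +1.63 − (+1.54) = +0.09 V, n = 5.
Overall: 5 Ce⁴⁺(aq) + Mn²⁺(aq) + 4 H₂O(l) → 5 Ce³⁺(aq) + MnO₄⁻(aq) + 8 H⁺(aq)
Q = [Ce³⁺]^5·[MnO₄⁻]·[H⁺]^8 / ([Ce⁴⁺]^5·[Mn²⁺]); log Q = -4.082.
E = E° − (0.0592/n) log Q = +0.09 − (0.0592/5)(-4.082) = +0.138 V.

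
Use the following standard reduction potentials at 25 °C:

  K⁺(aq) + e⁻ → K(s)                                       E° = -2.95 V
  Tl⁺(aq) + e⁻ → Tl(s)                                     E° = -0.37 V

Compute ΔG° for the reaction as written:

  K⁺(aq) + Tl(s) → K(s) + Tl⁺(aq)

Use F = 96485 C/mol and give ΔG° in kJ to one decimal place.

As written, K⁺/K is reduced (cathode) and Tl⁺/Tl is oxidised (anode), so E°cell = (-2.95) − (-0.37) = -2.58 V.
Balancing electrons gives n = 1.
ΔG° = −nFE° = −(1)(96485)(-2.58) = 248,931 J = +248.9 kJ.

+248.9 kJ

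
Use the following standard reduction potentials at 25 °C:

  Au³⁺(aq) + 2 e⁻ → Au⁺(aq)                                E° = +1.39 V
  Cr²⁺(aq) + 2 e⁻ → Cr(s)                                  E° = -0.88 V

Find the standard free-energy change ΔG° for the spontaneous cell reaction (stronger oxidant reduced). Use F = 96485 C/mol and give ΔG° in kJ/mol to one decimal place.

-438.0 kJ/mol

Au³⁺/Au⁺ (E° = +1.39 V) is the cathode; Cr²⁺/Cr (E° = -0.88 V) is the anode, so E°cell = +2.27 V.
Balancing electrons gives n = 2 (lcm of 2 and 2).
ΔG° = −nFE° = −(2)(96485)(+2.27) = -438,042 J = -438.0 kJ/mol.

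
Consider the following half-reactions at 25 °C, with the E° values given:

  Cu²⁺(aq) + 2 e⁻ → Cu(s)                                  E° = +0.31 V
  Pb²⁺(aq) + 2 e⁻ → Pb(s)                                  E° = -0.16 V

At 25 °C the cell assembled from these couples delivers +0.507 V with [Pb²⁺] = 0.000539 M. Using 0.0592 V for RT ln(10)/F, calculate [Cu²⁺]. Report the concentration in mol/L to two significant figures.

0.0096 M

Cu²⁺/Cu is the cathode, Pb²⁺/Pb the anode: E°cell = +0.47 V, n = 2.
Overall reaction: Cu²⁺(aq) + Pb(s) → Cu(s) + Pb²⁺(aq); Q = [Pb²⁺]^1/[Cu²⁺]^1.
From E = E° − (0.0592/n) log Q: log Q = (E° − E)·n/0.0592 = (+0.47 − (+0.507))·2/0.0592 = -1.2500.
So 1·log[Cu²⁺] = 1·log(0.000539) − log Q = -3.2684 − (-1.2500) = -2.0184; [Cu²⁺] = 10^(-2.0184) ≈ 0.0096 M.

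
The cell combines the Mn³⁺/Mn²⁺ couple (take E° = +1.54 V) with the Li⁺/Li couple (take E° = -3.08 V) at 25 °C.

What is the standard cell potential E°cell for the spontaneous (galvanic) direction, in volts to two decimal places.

+4.62 V

The Mn³⁺/Mn²⁺ couple has the higher reduction potential, so it is the cathode; Li⁺/Li is oxidised at the anode.
E°cell = E°(cathode) − E°(anode) = (+1.54) − (-3.08) = +4.62 V.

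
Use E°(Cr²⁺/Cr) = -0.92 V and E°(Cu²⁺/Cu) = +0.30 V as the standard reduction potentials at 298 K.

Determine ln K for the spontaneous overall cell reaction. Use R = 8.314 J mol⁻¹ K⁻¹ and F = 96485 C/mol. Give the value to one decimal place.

Cathode: Cu²⁺/Cu; anode: Cr²⁺/Cr. E°cell = (+0.30) − (-0.92) = +1.22 V, with n = 2.
ΔG° = −nFE° = −RT ln K, so ln K = nFE°/(RT) = (2)(96485)(+1.22) / ((8.314)(298)) = 95.022.

95.0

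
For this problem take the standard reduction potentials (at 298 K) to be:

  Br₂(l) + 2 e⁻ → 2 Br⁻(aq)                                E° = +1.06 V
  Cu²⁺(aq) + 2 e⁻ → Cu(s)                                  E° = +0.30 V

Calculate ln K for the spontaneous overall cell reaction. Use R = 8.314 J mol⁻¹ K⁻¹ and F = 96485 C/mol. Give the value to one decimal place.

59.2

Cathode: Br₂/Br⁻; anode: Cu²⁺/Cu. E°cell = (+1.06) − (+0.30) = +0.76 V, with n = 2.
ΔG° = −nFE° = −RT ln K, so ln K = nFE°/(RT) = (2)(96485)(+0.76) / ((8.314)(298)) = 59.194.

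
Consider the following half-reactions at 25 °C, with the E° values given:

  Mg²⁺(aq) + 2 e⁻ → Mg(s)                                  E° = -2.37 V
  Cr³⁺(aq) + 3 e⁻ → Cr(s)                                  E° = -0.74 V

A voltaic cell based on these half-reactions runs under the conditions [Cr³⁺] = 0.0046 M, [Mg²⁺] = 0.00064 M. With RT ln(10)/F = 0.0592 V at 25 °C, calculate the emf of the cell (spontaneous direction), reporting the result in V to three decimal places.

+1.678 V

Cr³⁺/Cr is the cathode (higher E°), Mg²⁺/Mg the anode: E°cell = -0.74 − (-2.37) = +1.63 V, n = 6.
Overall: 2 Cr³⁺(aq) + 3 Mg(s) → 2 Cr(s) + 3 Mg²⁺(aq)
Q = [Mg²⁺]^3 / ([Cr³⁺]^2); log Q = -4.907.
E = E° − (0.0592/n) log Q = +1.63 − (0.0592/6)(-4.907) = +1.678 V.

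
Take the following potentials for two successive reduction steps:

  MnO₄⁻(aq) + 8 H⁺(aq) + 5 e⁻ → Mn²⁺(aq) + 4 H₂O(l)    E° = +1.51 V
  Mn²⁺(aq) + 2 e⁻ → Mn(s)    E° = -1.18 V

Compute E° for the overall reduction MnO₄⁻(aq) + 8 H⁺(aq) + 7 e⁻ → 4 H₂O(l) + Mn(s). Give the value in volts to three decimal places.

+0.741 V

Adding the free-energy changes (−nFE°) of the two steps gives −n₃FE°₃ = −n₁FE°₁ − n₂FE°₂.
E°₃ = (5×+1.51 + 2×-1.18) / 7 = (+5.190) / 7 = +0.741 V.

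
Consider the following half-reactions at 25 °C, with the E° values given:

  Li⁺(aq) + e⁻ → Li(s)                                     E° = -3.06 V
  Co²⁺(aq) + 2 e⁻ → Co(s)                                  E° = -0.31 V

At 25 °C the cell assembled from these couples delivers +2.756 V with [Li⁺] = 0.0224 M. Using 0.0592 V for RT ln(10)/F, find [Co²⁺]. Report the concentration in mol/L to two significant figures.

Co²⁺/Co is the cathode, Li⁺/Li the anode: E°cell = +2.75 V, n = 2.
Overall reaction: Co²⁺(aq) + 2 Li(s) → Co(s) + 2 Li⁺(aq); Q = [Li⁺]^2/[Co²⁺]^1.
From E = E° − (0.0592/n) log Q: log Q = (E° − E)·n/0.0592 = (+2.75 − (+2.756))·2/0.0592 = -0.2027.
So 1·log[Co²⁺] = 2·log(0.0224) − log Q = -3.2995 − (-0.2027) = -3.0968; [Co²⁺] = 10^(-3.0968) ≈ 0.00080 M.

0.00080 M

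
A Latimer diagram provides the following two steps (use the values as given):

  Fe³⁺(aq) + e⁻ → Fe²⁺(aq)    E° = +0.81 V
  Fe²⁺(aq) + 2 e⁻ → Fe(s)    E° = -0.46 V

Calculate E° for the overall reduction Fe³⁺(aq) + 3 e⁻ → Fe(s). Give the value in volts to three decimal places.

Standard free energies of sequential steps add: ΔG°₃ = ΔG°₁ + ΔG°₂, so n₃E°₃ = n₁E°₁ + n₂E°₂.
E°₃ = (1×+0.81 + 2×-0.46) / 3 = (-0.110) / 3 = -0.037 V.
Simply averaging or adding the two E° values would be wrong; the electron-weighted sum is required.

-0.037 V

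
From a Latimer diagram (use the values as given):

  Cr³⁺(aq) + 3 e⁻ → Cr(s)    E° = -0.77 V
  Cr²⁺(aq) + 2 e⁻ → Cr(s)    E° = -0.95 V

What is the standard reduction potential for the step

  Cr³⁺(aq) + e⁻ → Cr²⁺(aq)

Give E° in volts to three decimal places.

Sequential free energies add, so n₃E°₃ = n₁E°₁ + n₂E°₂.
With n₃ = 3, and the known step contributing 2×(-0.95) V, the unknown satisfies 1·E° = 3×(-0.77) − 2×(-0.95) = -0.410.
E° = -0.410 / 1 = -0.410 V.

-0.410 V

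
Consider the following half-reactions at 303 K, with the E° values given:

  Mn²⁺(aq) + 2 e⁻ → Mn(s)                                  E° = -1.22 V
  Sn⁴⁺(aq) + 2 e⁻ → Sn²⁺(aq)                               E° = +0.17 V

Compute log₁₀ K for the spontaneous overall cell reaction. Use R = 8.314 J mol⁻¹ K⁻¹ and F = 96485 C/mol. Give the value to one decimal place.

46.2

Cathode: Sn⁴⁺/Sn²⁺; anode: Mn²⁺/Mn. E°cell = (+0.17) − (-1.22) = +1.39 V, with n = 2.
ΔG° = −nFE° = −RT ln K, so ln K = nFE°/(RT) = (2)(96485)(+1.39) / ((8.314)(303)) = 106.476.
log₁₀ K = 106.476 / ln 10 = 46.2.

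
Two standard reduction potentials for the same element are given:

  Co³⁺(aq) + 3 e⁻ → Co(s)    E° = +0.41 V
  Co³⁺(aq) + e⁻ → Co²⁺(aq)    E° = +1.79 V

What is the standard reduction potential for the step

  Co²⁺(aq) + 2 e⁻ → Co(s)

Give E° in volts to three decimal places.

Sequential free energies add, so n₃E°₃ = n₁E°₁ + n₂E°₂.
With n₃ = 3, and the known step contributing 1×(+1.79) V, the unknown satisfies 2·E° = 3×(+0.41) − 1×(+1.79) = -0.560.
E° = -0.560 / 2 = -0.280 V.

-0.280 V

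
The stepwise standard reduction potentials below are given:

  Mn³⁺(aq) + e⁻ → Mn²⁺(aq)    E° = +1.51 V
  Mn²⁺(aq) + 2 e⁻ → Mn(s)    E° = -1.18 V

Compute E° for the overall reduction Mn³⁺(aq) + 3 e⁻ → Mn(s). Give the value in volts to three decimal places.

Since ΔG° = −nFE° is additive over sequential reductions, n₃E°₃ = n₁E°₁ + n₂E°₂.
E°₃ = (1×+1.51 + 2×-1.18) / 3 = (-0.850) / 3 = -0.283 V.

-0.283 V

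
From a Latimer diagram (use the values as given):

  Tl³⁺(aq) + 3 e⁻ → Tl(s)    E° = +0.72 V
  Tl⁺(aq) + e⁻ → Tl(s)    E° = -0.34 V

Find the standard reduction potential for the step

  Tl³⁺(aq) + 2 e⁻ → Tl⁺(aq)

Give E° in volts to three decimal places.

+1.250 V

Sequential free energies add, so n₃E°₃ = n₁E°₁ + n₂E°₂.
With n₃ = 3, and the known step contributing 1×(-0.34) V, the unknown satisfies 2·E° = 3×(+0.72) − 1×(-0.34) = +2.500.
E° = +2.500 / 2 = +1.250 V.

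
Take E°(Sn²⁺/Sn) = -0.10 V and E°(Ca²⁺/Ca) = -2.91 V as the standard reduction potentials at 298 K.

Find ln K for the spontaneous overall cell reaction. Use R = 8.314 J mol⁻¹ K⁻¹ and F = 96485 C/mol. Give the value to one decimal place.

218.9

Cathode: Sn²⁺/Sn; anode: Ca²⁺/Ca. E°cell = (-0.10) − (-2.91) = +2.81 V, with n = 2.
ΔG° = −nFE° = −RT ln K, so ln K = nFE°/(RT) = (2)(96485)(+2.81) / ((8.314)(298)) = 218.862.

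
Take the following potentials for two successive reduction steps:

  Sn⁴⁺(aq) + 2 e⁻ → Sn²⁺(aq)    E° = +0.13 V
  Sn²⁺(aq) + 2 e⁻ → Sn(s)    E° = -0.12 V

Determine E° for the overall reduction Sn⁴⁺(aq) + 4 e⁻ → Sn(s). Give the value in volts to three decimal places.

Standard free energies of sequential steps add: ΔG°₃ = ΔG°₁ + ΔG°₂, so n₃E°₃ = n₁E°₁ + n₂E°₂.
E°₃ = (2×+0.13 + 2×-0.12) / 4 = (+0.020) / 4 = +0.005 V.

+0.005 V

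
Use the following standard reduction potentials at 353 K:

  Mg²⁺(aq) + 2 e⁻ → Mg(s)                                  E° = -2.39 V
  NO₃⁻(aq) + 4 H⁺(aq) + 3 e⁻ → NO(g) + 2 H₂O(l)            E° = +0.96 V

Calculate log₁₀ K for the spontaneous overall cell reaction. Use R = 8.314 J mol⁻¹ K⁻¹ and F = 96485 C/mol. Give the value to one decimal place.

287.0

Cathode: NO₃⁻/NO; anode: Mg²⁺/Mg. E°cell = (+0.96) − (-2.39) = +3.35 V, with n = 6.
ΔG° = −nFE° = −RT ln K, so ln K = nFE°/(RT) = (6)(96485)(+3.35) / ((8.314)(353)) = 660.802.
log₁₀ K = 660.802 / ln 10 = 287.0.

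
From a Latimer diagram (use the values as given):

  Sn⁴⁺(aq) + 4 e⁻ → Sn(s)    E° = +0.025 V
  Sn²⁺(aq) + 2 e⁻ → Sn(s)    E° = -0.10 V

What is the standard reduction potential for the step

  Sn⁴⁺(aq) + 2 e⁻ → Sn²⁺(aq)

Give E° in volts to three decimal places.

Sequential free energies add, so n₃E°₃ = n₁E°₁ + n₂E°₂.
With n₃ = 4, and the known step contributing 2×(-0.10) V, the unknown satisfies 2·E° = 4×(+0.025) − 2×(-0.10) = +0.300.
E° = +0.300 / 2 = +0.150 V.

+0.150 V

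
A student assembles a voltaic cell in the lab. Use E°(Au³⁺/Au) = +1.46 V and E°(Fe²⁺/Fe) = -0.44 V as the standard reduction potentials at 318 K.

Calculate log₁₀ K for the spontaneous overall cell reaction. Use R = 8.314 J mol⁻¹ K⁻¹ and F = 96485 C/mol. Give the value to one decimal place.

180.7

Cathode: Au³⁺/Au; anode: Fe²⁺/Fe. E°cell = (+1.46) − (-0.44) = +1.90 V, with n = 6.
ΔG° = −nFE° = −RT ln K, so ln K = nFE°/(RT) = (6)(96485)(+1.90) / ((8.314)(318)) = 416.033.
log₁₀ K = 416.033 / ln 10 = 180.7.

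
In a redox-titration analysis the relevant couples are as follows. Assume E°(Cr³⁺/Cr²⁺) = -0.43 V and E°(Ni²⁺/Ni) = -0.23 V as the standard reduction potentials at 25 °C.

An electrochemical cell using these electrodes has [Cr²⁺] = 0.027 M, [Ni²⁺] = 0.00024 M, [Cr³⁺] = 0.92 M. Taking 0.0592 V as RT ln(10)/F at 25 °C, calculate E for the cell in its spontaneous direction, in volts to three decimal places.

Ni²⁺/Ni is the cathode (higher E°), Cr³⁺/Cr²⁺ the anode: E°cell = -0.23 − (-0.43) = +0.20 V, n = 2.
Overall: Ni²⁺(aq) + 2 Cr²⁺(aq) → Ni(s) + 2 Cr³⁺(aq)
Q = [Cr³⁺]^2 / ([Ni²⁺]·[Cr²⁺]^2); log Q = 6.685.
E = E° − (0.0592/n) log Q = +0.20 − (0.0592/2)(6.685) = +0.002 V.

+0.002 V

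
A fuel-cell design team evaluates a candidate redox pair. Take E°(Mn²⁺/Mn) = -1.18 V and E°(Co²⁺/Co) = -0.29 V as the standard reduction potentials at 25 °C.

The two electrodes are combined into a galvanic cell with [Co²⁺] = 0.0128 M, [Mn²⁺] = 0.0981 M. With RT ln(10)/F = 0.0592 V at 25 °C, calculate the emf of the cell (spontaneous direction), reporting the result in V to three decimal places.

+0.864 V

Co²⁺/Co is the cathode (higher E°), Mn²⁺/Mn the anode: E°cell = -0.29 − (-1.18) = +0.89 V, n = 2.
Overall: Co²⁺(aq) + Mn(s) → Co(s) + Mn²⁺(aq)
Q = [Mn²⁺] / ([Co²⁺]); log Q = 0.884.
E = E° − (0.0592/n) log Q = +0.89 − (0.0592/2)(0.884) = +0.864 V.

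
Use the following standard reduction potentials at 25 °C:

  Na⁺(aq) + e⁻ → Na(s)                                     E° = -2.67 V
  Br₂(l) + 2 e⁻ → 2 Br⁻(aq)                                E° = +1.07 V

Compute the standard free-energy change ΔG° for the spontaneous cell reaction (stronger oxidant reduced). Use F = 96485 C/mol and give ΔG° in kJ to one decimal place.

Br₂/Br⁻ (E° = +1.07 V) is the cathode; Na⁺/Na (E° = -2.67 V) is the anode, so E°cell = +3.74 V.
Balancing electrons gives n = 2 (lcm of 2 and 1).
ΔG° = −nFE° = −(2)(96485)(+3.74) = -721,708 J = -721.7 kJ.

-721.7 kJ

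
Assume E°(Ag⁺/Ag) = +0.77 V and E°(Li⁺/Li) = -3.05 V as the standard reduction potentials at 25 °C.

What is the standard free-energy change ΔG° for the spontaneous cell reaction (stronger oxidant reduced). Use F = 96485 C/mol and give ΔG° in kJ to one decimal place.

Ag⁺/Ag (E° = +0.77 V) is the cathode; Li⁺/Li (E° = -3.05 V) is the anode, so E°cell = +3.82 V.
Balancing electrons gives n = 1 (lcm of 1 and 1).
ΔG° = −nFE° = −(1)(96485)(+3.82) = -368,573 J = -368.6 kJ.

-368.6 kJ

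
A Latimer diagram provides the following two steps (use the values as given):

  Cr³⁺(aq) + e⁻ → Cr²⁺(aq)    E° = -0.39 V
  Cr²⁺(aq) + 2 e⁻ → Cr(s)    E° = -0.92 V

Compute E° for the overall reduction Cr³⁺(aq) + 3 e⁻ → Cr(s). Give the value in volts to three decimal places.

Standard free energies of sequential steps add: ΔG°₃ = ΔG°₁ + ΔG°₂, so n₃E°₃ = n₁E°₁ + n₂E°₂.
E°₃ = (1×-0.39 + 2×-0.92) / 3 = (-2.230) / 3 = -0.743 V.

-0.743 V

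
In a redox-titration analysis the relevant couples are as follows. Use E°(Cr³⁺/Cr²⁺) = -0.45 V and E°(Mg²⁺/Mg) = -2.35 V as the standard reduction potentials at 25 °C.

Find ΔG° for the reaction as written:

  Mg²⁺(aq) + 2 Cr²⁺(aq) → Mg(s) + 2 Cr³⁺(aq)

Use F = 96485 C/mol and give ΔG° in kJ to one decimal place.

+366.6 kJ

As written, Mg²⁺/Mg is reduced (cathode) and Cr³⁺/Cr²⁺ is oxidised (anode), so E°cell = (-2.35) − (-0.45) = -1.90 V.
Balancing electrons gives n = 2.
ΔG° = −nFE° = −(2)(96485)(-1.90) = 366,643 J = +366.6 kJ.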